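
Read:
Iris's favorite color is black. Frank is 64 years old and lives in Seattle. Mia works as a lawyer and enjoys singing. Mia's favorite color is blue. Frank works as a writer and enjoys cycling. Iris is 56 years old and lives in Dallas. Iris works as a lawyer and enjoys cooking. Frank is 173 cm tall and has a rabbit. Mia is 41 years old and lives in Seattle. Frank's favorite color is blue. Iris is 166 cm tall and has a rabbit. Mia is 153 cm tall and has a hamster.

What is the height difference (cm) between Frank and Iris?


|173 - 166| = 7

7


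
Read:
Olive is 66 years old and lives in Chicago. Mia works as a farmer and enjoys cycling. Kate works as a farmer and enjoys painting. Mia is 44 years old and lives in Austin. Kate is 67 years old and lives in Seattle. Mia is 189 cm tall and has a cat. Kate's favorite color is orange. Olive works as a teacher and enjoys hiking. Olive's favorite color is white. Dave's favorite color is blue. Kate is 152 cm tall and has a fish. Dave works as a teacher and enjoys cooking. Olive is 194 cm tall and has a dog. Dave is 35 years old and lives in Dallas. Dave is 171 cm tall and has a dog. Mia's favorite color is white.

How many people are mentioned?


People: Dave, Mia, Olive, Kate. Count = 4

4


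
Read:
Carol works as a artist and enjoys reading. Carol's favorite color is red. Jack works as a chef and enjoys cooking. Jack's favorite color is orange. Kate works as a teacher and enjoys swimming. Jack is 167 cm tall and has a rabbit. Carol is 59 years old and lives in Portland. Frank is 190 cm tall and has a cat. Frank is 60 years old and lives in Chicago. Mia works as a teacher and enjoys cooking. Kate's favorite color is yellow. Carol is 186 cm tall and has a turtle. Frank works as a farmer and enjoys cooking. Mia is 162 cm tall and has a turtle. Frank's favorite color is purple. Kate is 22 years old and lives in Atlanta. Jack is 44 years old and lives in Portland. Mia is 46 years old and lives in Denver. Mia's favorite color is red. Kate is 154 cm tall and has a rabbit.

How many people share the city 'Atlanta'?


Count: 1

1


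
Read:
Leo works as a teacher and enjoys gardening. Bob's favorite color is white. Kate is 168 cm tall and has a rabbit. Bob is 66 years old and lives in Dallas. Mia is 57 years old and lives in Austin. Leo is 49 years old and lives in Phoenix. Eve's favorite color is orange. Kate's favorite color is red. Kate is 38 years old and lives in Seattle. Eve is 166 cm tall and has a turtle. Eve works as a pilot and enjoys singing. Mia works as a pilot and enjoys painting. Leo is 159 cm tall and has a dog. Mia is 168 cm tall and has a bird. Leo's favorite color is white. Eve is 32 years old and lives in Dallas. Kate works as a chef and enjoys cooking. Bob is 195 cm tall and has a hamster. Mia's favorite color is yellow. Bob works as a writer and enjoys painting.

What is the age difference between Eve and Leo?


|32 - 49| = 17

17


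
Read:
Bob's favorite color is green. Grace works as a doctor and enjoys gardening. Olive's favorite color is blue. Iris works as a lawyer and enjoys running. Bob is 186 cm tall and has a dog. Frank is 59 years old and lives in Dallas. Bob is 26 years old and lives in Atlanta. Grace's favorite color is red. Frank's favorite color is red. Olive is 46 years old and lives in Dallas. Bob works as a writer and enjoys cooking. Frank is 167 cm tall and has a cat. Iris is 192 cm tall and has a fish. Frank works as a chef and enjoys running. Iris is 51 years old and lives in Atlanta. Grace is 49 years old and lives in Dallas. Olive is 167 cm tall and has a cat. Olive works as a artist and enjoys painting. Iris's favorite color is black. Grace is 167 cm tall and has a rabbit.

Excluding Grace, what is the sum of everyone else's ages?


Sum (excluding Grace): 182

182


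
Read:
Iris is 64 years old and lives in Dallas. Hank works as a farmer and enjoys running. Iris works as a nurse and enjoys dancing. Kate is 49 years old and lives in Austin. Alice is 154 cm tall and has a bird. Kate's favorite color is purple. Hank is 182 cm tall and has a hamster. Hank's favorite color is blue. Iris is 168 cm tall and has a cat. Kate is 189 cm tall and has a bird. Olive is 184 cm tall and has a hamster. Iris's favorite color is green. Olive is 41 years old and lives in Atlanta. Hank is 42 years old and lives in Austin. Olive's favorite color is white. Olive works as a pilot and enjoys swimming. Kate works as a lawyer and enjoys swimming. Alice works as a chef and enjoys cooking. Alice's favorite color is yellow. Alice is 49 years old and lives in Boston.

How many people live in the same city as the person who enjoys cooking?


Person with hobby cooking is Alice, city Boston. Count = 1

1


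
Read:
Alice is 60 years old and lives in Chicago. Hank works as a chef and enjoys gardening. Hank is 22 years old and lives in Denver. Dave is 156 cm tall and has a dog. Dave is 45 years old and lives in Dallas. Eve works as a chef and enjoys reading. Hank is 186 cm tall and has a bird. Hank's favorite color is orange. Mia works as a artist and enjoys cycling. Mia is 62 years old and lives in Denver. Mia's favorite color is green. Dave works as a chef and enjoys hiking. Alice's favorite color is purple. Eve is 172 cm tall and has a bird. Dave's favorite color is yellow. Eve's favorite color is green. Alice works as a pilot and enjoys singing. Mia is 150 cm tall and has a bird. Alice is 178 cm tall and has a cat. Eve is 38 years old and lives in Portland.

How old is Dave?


Dave is 45 years old

45


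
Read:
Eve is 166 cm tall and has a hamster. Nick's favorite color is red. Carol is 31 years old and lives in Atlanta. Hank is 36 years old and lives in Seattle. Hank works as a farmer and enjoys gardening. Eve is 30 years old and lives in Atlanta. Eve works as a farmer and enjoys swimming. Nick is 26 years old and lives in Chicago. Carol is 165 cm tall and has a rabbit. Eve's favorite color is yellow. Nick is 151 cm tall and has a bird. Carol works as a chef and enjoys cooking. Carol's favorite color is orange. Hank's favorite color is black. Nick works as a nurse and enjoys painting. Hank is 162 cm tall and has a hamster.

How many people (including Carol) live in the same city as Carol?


Carol lives in Atlanta. Count = 2

2


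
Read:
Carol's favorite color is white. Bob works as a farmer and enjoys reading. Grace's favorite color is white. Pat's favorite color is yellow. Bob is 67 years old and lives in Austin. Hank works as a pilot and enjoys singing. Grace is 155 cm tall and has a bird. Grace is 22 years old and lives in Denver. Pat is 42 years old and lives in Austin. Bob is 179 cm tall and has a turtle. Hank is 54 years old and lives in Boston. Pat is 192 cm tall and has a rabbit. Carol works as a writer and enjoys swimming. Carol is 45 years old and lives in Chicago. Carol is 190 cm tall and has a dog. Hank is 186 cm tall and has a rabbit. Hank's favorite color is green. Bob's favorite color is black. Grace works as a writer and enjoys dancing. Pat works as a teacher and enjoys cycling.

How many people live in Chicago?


Count in Chicago: 1

1


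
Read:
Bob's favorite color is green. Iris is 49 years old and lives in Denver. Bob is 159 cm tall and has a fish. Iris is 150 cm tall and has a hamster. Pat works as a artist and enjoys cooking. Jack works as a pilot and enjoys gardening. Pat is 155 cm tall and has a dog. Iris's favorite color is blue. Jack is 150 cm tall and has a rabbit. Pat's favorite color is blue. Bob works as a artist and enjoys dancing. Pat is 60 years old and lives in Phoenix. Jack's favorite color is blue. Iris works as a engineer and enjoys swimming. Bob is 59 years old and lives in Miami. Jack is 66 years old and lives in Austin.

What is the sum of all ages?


59+60+66+49 = 234

234


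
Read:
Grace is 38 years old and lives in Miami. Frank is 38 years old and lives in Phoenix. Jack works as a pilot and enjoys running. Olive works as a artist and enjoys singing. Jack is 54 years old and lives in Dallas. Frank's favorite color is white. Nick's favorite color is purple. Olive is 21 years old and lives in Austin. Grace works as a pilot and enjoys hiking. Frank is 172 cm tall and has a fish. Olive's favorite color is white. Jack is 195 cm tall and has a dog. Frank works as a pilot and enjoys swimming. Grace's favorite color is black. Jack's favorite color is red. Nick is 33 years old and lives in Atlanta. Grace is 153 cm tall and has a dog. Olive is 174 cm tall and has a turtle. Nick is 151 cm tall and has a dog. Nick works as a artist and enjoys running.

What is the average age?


Sum=184, n=5, avg=36.8

36.8


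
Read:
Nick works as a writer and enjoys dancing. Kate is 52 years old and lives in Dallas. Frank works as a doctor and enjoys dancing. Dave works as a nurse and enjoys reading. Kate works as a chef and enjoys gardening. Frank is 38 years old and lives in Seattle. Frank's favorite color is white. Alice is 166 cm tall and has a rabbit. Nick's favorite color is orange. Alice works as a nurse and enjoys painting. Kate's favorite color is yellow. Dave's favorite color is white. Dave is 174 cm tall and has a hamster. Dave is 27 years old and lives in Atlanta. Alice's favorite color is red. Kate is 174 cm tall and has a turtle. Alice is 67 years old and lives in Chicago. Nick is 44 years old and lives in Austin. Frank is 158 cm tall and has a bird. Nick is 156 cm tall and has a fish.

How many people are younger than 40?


Filter: 2

2


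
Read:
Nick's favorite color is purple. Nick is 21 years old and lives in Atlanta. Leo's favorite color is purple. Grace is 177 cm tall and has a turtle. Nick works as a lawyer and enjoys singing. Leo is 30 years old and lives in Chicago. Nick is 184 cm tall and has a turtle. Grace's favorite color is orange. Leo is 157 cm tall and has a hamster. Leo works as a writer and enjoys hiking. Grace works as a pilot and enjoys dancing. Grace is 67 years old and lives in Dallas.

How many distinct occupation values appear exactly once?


Unique occupation values: 3

3


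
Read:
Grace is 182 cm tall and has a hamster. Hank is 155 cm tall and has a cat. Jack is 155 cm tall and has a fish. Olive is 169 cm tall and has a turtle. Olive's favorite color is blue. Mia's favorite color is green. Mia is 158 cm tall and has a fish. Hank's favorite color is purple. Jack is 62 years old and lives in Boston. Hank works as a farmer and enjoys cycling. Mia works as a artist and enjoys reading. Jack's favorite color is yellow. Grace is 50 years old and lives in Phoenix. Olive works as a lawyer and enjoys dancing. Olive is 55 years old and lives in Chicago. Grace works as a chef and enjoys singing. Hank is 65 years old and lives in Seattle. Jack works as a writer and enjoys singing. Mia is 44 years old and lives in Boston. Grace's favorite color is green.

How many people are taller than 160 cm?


Taller than 160: 2

2


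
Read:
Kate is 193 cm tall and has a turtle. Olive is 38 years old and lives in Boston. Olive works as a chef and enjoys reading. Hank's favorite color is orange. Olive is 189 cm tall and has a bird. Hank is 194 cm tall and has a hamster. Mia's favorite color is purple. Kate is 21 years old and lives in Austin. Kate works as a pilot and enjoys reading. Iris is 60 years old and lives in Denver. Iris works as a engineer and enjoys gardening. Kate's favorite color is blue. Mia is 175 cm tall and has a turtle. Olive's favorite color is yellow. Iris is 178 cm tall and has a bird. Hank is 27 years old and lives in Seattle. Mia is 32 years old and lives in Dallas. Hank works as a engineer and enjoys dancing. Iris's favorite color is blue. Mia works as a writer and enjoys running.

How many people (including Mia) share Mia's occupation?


Mia is a writer. Count = 1

1


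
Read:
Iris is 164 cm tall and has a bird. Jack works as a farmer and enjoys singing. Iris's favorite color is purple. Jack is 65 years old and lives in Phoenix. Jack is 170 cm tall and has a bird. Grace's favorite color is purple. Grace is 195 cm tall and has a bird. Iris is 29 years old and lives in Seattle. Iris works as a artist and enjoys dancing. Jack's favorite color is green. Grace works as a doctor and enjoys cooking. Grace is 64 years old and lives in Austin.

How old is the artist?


The artist is Iris, age 29

29


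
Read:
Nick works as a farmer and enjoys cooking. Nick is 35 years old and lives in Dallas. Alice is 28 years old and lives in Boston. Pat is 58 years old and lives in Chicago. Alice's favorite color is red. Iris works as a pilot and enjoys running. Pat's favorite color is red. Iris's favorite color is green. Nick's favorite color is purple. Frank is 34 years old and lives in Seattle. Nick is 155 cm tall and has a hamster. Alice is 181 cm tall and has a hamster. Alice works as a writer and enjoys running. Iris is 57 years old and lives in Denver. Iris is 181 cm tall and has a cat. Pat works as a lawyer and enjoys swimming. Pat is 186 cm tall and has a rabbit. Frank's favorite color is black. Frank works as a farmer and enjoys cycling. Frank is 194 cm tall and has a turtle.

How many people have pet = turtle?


Count: 1

1


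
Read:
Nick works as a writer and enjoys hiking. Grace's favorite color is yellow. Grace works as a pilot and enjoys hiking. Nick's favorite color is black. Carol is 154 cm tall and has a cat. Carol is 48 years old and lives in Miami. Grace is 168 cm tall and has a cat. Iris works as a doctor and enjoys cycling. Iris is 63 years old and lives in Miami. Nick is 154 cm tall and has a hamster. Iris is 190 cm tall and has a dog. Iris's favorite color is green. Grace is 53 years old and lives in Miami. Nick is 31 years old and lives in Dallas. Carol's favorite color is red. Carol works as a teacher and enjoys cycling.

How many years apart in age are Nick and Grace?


31 vs 53, diff = 22

22


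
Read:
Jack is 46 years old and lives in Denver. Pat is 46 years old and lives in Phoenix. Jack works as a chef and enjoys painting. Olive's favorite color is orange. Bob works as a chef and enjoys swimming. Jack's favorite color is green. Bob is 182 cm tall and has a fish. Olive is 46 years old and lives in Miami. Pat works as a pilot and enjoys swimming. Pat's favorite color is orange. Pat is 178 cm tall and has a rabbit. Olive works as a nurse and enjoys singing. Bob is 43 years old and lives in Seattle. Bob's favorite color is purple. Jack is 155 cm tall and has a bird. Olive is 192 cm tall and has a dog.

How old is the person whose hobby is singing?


Person with hobby=singing is Olive, age 46

46


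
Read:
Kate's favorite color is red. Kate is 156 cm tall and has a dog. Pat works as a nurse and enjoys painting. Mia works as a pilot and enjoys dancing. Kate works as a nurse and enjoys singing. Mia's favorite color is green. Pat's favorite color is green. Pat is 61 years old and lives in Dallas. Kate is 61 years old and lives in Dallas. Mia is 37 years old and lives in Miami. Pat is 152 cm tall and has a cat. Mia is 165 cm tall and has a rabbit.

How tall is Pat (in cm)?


Pat is 152 cm tall

152


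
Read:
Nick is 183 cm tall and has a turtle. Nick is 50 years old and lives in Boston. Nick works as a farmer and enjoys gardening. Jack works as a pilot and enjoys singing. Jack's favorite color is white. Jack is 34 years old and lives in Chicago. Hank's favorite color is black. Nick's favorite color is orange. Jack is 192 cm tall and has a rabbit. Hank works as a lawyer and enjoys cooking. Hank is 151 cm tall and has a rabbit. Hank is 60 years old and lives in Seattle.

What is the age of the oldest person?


Oldest: Hank at 60

60


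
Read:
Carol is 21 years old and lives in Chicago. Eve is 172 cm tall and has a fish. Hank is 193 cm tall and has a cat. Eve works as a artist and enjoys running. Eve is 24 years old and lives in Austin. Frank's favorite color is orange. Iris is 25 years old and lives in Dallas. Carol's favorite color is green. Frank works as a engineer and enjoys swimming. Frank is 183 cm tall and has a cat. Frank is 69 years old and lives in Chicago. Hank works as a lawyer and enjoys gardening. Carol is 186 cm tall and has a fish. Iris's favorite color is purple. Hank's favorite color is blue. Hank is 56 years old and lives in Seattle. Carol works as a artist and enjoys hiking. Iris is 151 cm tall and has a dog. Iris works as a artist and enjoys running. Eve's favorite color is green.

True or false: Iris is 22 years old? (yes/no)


Iris is actually 25. no

no


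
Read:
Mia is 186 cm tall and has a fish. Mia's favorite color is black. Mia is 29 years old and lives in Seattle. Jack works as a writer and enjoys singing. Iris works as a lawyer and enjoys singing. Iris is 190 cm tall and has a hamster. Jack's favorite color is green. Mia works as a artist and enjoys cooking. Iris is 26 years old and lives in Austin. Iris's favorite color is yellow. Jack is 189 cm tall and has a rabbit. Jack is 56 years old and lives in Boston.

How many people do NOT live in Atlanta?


Not in Atlanta: 3

3


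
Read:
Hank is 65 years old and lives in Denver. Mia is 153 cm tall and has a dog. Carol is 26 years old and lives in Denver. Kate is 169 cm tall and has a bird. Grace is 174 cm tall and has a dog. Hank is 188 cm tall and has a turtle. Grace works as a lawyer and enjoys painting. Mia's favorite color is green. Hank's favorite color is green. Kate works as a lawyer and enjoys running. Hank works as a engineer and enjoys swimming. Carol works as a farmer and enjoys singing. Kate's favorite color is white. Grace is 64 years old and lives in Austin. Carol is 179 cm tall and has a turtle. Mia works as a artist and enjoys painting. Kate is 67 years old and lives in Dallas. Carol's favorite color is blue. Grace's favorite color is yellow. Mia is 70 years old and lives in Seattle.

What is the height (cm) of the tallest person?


Tallest: Hank at 188 cm

188


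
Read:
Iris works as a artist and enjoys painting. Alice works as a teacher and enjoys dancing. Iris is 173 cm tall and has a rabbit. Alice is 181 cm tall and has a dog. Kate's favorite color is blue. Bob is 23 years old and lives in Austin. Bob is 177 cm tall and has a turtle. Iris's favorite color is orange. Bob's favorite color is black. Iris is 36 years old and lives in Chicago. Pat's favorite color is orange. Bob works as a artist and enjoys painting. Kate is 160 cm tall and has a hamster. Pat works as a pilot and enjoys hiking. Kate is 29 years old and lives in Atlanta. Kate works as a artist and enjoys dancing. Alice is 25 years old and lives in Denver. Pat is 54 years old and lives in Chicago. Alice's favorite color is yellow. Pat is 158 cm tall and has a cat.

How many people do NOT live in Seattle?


Not in Seattle: 5

5


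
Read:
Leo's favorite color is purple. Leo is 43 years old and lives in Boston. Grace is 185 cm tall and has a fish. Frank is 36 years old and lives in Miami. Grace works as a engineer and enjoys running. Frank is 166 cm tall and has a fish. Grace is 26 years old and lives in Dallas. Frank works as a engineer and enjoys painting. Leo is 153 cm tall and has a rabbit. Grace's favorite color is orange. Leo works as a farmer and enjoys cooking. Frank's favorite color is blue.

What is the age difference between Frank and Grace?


|36 - 26| = 10

10


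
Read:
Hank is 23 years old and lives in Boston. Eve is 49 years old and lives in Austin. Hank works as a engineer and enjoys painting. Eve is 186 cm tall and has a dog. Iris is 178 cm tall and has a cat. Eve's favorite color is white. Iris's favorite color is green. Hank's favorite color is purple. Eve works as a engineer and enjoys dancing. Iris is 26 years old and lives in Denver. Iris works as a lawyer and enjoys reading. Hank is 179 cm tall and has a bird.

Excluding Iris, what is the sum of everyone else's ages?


Sum (excluding Iris): 72

72


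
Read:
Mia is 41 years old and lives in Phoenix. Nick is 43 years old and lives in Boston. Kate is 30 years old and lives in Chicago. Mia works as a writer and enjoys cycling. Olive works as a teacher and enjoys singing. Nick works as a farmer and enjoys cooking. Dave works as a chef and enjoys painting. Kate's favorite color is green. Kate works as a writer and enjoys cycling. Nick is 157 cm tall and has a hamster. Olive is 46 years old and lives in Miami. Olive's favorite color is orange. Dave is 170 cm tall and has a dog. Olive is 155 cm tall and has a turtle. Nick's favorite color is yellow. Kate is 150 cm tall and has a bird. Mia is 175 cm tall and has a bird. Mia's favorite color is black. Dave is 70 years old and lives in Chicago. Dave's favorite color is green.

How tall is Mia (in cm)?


Mia is 175 cm tall

175


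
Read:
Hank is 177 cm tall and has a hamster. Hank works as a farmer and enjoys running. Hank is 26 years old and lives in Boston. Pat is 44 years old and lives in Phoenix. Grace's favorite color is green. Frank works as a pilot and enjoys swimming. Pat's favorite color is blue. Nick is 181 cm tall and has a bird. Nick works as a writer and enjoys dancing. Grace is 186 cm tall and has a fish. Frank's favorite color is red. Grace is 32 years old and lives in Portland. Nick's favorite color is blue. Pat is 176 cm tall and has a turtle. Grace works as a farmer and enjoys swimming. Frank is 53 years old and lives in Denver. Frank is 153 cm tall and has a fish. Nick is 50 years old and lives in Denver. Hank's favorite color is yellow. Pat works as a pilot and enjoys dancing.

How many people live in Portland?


Count in Portland: 1

1


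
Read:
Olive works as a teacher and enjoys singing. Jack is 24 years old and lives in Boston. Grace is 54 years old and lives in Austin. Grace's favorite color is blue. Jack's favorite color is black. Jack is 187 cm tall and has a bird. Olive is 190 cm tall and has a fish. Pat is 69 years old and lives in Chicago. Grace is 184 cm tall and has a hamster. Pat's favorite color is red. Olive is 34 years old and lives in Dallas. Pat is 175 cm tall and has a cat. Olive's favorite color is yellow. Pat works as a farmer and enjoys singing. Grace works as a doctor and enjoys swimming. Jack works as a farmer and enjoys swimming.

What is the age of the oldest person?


Oldest: Pat at 69

69


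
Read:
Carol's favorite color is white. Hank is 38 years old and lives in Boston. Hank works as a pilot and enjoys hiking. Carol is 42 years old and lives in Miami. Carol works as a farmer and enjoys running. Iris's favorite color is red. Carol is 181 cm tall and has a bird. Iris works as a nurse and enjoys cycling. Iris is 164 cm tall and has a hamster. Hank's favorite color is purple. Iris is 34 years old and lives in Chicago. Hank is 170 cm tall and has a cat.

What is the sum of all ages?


34+42+38 = 114

114


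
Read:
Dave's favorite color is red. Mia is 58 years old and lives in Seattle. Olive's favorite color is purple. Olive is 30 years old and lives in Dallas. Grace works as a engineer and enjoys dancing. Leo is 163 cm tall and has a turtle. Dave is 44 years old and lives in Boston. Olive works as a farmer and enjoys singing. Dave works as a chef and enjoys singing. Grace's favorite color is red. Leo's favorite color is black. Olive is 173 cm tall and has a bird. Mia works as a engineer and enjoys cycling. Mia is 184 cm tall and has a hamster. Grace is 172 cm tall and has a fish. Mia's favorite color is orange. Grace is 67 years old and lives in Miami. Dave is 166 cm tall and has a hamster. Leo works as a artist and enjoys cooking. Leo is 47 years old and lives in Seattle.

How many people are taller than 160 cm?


Taller than 160: 5

5


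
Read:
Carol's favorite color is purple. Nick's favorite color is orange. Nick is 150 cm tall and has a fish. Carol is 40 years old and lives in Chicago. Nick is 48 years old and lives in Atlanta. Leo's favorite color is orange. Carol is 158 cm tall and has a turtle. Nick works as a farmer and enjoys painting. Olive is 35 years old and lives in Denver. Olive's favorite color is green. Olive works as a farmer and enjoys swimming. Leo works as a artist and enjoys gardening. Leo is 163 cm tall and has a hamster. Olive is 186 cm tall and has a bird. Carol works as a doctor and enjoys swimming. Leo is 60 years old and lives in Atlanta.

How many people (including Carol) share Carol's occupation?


Carol is a doctor. Count = 1

1


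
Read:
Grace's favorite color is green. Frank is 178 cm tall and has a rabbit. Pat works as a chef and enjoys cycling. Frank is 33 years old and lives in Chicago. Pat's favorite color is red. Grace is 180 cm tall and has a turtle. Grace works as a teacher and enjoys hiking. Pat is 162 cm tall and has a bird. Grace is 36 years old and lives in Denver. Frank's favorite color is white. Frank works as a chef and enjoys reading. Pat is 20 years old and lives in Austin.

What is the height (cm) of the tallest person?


Tallest: Grace at 180 cm

180


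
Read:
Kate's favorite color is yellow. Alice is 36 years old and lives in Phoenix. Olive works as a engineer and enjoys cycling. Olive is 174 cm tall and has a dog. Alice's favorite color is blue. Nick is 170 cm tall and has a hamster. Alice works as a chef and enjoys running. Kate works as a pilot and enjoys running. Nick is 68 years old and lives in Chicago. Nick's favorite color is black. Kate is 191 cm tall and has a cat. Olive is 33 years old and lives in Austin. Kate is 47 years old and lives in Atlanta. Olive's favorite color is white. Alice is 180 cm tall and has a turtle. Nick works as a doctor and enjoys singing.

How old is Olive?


Olive is 33 years old

33


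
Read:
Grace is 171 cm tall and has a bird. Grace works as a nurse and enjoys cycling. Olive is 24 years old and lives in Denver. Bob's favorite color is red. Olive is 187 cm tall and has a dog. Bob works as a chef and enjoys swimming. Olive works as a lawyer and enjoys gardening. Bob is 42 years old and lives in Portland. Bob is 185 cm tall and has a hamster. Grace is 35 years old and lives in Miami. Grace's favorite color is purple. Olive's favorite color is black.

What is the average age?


Sum=101, n=3, avg=33.67

33.67


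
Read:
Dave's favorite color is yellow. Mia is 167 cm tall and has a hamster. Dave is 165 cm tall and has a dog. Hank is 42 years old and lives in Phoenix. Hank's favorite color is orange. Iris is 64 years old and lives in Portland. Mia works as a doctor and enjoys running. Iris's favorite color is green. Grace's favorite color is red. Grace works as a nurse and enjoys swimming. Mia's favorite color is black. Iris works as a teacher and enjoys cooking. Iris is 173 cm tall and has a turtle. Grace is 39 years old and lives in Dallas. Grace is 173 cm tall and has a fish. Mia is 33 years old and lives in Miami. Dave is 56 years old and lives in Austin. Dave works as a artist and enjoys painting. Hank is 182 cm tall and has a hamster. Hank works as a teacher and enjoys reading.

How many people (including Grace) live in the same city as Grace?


Grace lives in Dallas. Count = 1

1


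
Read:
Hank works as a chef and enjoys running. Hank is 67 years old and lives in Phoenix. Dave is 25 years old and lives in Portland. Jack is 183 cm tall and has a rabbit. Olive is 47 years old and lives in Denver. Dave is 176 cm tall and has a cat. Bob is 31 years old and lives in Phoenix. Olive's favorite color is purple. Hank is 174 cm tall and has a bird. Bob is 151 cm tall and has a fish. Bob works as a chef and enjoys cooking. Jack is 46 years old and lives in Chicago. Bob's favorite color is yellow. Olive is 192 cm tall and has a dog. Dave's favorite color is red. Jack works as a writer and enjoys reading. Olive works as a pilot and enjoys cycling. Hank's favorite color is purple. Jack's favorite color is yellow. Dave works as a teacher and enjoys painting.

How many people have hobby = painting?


Count: 1

1


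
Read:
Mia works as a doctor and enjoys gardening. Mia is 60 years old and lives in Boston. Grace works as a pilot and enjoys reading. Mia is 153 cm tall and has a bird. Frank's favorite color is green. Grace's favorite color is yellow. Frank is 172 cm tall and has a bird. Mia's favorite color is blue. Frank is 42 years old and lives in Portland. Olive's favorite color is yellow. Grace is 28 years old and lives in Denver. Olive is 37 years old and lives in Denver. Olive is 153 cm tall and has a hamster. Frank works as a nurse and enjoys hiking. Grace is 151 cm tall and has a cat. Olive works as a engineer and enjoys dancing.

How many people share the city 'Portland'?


Count: 1

1


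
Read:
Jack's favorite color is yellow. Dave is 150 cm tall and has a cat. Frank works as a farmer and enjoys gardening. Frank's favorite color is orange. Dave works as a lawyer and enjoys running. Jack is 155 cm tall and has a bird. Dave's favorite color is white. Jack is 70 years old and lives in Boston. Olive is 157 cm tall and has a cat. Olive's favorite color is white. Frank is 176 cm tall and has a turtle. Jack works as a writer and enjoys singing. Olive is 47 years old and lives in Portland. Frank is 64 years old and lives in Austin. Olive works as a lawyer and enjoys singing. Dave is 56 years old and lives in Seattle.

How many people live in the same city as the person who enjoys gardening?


Person with hobby gardening is Frank, city Austin. Count = 1

1


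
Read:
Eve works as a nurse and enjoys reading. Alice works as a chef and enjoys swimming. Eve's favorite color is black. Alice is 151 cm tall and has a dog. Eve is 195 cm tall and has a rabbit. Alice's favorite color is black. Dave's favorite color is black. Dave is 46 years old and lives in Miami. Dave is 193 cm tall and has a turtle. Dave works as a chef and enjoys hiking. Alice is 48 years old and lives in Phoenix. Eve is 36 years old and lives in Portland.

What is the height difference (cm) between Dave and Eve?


|193 - 195| = 2

2


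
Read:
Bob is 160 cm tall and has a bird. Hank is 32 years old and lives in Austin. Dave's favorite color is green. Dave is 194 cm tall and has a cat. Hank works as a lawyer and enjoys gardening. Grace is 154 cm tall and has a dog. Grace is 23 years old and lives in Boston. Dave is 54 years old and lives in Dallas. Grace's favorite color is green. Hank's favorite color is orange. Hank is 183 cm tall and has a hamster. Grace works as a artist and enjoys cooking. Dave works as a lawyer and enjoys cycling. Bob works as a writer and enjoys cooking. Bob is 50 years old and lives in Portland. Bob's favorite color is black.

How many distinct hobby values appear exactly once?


Unique hobby values: 2

2


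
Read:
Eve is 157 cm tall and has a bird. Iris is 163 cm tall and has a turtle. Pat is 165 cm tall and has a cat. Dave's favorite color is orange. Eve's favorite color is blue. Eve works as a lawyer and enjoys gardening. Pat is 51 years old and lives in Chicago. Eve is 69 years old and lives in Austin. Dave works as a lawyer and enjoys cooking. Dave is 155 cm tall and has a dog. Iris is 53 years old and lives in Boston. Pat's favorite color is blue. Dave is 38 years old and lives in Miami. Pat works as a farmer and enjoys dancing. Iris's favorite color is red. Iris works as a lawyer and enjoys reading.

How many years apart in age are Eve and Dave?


69 vs 38, diff = 31

31


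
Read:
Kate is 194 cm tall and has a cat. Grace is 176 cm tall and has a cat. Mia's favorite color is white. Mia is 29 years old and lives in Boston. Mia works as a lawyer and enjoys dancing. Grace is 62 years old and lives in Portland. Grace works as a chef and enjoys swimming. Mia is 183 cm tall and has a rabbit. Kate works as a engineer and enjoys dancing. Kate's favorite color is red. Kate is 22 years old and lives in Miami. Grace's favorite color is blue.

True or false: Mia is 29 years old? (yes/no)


Mia is actually 29. yes

yes


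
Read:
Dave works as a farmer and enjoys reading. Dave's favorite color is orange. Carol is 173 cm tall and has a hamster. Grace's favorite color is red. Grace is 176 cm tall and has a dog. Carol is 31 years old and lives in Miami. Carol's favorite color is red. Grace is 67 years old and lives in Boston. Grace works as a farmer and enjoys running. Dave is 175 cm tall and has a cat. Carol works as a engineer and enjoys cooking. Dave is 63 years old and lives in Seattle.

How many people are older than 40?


Filter: 2

2


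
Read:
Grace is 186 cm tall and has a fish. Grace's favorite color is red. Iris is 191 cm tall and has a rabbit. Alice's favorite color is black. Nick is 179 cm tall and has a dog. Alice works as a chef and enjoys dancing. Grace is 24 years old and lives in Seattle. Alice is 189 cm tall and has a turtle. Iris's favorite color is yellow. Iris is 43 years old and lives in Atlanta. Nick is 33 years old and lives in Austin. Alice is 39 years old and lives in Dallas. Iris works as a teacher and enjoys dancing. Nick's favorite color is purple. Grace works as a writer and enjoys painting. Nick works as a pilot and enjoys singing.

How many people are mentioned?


People: Iris, Alice, Grace, Nick. Count = 4

4


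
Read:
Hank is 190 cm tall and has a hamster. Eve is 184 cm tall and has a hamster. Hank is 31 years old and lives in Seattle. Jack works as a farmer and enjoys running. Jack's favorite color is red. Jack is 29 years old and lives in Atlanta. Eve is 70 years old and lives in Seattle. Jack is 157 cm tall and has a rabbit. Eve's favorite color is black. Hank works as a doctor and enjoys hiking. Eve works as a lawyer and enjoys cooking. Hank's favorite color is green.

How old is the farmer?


The farmer is Jack, age 29

29


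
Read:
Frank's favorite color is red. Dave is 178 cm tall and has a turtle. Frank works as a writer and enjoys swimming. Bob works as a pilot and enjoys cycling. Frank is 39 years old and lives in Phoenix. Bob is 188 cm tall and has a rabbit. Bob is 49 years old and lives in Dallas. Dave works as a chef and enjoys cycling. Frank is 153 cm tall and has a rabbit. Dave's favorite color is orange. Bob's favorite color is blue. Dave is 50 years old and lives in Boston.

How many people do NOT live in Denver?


Not in Denver: 3

3


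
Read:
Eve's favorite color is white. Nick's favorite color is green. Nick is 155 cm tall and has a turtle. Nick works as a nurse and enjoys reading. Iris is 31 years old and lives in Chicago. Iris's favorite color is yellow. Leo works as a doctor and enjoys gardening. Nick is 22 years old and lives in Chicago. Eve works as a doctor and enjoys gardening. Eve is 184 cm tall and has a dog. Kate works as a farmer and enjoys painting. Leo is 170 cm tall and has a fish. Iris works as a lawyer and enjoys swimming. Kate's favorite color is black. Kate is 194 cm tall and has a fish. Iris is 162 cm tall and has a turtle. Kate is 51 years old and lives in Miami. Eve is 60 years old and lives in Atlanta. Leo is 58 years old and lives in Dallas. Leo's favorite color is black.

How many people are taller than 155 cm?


Taller than 155: 4

4


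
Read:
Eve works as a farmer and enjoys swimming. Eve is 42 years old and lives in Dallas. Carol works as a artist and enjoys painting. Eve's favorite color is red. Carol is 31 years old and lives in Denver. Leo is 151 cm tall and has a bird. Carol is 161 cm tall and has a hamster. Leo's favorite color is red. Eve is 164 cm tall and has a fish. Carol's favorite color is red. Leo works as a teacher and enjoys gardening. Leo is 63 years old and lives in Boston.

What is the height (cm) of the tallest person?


Tallest: Eve at 164 cm

164


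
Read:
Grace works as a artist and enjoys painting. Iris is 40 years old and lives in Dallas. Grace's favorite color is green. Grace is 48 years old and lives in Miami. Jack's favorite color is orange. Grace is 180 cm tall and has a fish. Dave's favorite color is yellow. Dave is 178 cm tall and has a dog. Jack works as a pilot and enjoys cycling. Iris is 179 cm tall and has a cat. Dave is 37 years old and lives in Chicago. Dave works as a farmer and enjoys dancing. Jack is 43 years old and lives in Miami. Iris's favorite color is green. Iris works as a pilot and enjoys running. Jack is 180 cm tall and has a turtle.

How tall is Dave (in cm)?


Dave is 178 cm tall

178


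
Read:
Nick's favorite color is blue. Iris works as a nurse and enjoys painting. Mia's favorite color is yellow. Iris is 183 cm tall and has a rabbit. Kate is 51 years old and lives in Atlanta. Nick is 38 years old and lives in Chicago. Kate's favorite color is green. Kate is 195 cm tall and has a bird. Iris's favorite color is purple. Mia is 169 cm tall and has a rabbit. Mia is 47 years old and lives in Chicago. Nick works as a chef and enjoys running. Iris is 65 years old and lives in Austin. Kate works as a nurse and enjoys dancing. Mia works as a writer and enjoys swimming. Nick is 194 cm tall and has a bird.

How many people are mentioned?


People: Kate, Iris, Nick, Mia. Count = 4

4


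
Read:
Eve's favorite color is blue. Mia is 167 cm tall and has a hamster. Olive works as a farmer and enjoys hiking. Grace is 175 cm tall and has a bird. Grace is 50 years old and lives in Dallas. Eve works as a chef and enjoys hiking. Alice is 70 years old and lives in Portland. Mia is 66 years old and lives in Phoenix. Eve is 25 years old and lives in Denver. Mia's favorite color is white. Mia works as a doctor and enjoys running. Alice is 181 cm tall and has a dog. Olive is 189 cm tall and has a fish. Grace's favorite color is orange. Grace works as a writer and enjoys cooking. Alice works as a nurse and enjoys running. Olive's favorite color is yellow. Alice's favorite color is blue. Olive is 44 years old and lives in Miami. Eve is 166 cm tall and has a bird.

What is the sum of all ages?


25+70+44+66+50 = 255

255


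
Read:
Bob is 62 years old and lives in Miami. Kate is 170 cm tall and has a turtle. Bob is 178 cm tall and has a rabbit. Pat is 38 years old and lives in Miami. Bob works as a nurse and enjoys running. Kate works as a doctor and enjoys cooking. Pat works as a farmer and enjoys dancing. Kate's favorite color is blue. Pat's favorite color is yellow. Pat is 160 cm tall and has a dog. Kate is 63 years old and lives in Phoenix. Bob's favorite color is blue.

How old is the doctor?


The doctor is Kate, age 63

63


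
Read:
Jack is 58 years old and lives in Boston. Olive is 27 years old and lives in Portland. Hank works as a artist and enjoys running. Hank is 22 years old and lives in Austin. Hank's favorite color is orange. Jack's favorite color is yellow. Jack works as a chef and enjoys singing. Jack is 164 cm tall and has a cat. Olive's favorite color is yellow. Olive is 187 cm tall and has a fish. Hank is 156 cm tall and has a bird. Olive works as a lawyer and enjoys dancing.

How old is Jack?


Jack is 58 years old

58


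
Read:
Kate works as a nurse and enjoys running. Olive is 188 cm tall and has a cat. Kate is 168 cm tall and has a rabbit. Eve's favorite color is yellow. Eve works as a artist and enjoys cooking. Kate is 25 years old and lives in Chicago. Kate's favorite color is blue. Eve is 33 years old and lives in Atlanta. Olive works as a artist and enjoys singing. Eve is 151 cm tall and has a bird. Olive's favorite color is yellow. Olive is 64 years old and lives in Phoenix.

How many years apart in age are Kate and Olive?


25 vs 64, diff = 39

39


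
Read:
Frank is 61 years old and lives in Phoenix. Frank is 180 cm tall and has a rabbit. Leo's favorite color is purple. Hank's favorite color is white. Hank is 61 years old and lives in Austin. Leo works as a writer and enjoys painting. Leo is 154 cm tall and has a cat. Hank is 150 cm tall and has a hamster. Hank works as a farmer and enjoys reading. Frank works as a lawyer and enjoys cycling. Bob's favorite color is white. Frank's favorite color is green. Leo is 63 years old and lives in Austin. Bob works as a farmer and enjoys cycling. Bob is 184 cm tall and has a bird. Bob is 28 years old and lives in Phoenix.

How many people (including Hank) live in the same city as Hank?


Hank lives in Austin. Count = 2

2


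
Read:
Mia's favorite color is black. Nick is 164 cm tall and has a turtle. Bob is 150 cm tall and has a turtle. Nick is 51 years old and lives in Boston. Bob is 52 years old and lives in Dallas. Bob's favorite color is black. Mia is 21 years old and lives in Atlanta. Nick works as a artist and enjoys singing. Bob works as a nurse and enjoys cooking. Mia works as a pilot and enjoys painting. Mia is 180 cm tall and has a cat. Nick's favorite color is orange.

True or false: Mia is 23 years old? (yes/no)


Mia is actually 21. no

no
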